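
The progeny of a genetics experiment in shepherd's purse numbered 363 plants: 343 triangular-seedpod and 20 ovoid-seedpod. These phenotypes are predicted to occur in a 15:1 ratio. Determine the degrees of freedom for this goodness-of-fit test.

A goodness-of-fit test with 2 phenotype classes has df = 2 − 1 = 1.

1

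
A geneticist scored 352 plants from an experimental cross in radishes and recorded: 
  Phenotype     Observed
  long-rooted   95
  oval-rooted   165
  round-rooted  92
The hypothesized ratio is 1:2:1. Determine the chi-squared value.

1.426

Expected counts for N = 352 under a 1:2:1 ratio (total parts = 4):
  long-rooted: 352 × 1/4 = 88
  oval-rooted: 352 × 2/4 = 176
  round-rooted: 352 × 1/4 = 88
χ² = Σ (O − E)² / E
  long-rooted: (95 − 88)² / 88 = 0.5568
  oval-rooted: (165 − 176)² / 176 = 0.6875
  round-rooted: (92 − 88)² / 88 = 0.1818
χ² = 0.5568 + 0.6875 + 0.1818 = 1.4261 ≈ 1.426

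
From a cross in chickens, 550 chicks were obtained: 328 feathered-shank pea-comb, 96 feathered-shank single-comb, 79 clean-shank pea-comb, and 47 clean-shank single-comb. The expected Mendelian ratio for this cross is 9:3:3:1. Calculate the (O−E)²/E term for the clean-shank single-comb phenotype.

4.637

Expected counts for N = 550 under a 9:3:3:1 ratio (total parts = 16):
  feathered-shank pea-comb: 550 × 9/16 = 309.375
  feathered-shank single-comb: 550 × 3/16 = 103.125
  clean-shank pea-comb: 550 × 3/16 = 103.125
  clean-shank single-comb: 550 × 1/16 = 34.375
Contribution of clean-shank single-comb: (47 − 34.375)² / 34.375 = 4.6368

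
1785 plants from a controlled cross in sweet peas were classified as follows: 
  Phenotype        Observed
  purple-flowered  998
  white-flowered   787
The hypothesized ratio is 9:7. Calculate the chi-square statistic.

Under the 9:7 hypothesis (Σ ratio = 16, N = 1785):
  purple-flowered: 1785 × 9/16 = 1004.0625
  white-flowered: 1785 × 7/16 = 780.9375
χ² = Σ (O − E)² / E
  purple-flowered: (998 − 1004.0625)² / 1004.0625 = 0.0366
  white-flowered: (787 − 780.9375)² / 780.9375 = 0.0471
χ² = 0.0366 + 0.0471 = 0.0837 ≈ 0.084

0.084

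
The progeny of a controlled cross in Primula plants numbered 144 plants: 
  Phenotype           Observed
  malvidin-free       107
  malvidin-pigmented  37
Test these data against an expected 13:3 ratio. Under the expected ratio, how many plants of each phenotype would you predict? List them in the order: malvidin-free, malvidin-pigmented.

117, 27

Under the 13:3 hypothesis (Σ ratio = 16, N = 144):
  malvidin-free: 144 × 13/16 = 117
  malvidin-pigmented: 144 × 3/16 = 27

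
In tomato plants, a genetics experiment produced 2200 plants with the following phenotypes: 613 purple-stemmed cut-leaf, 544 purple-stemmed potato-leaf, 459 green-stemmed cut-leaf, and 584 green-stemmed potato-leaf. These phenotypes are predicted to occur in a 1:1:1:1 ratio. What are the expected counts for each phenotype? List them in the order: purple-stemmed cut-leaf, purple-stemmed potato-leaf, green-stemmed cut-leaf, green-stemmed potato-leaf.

Expected counts for N = 2200 under a 1:1:1:1 ratio (total parts = 4):
  purple-stemmed cut-leaf: 2200 × 1/4 = 550
  purple-stemmed potato-leaf: 2200 × 1/4 = 550
  green-stemmed cut-leaf: 2200 × 1/4 = 550
  green-stemmed potato-leaf: 2200 × 1/4 = 550

550, 550, 550, 550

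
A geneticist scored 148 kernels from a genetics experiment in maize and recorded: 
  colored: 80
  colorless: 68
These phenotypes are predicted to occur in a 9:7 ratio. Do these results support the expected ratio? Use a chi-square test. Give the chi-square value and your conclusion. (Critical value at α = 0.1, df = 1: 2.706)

The 9:7 ratio has 16 parts, so with N = 148 the expected counts are:
  colored: 148 × 9/16 = 83.25
  colorless: 148 × 7/16 = 64.75
χ² = Σ (O − E)² / E
  colored: (80 − 83.25)² / 83.25 = 0.1269
  colorless: (68 − 64.75)² / 64.75 = 0.1631
χ² = 0.1269 + 0.1631 = 0.290
Degrees of freedom = 2 − 1 = 1; critical value at α = 0.1 is 2.706.
Since 0.290 < 2.706, we fail to reject the null hypothesis — the data are consistent with the 9:7 ratio.

0.290; consistent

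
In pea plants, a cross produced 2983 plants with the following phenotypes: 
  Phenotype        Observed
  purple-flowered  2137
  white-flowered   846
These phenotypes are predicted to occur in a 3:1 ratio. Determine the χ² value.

The 3:1 ratio has 4 parts, so with N = 2983 the expected counts are:
  purple-flowered: 2983 × 3/4 = 2237.25
  white-flowered: 2983 × 1/4 = 745.75
χ² = Σ (O − E)² / E
  purple-flowered: (2137 − 2237.25)² / 2237.25 = 4.4921
  white-flowered: (846 − 745.75)² / 745.75 = 13.4764
χ² = 4.4921 + 13.4764 = 17.9685 ≈ 17.969

17.969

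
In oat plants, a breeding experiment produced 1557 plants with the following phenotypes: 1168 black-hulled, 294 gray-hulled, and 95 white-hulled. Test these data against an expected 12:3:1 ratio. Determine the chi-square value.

Expected counts for N = 1557 under a 12:3:1 ratio (total parts = 16):
  black-hulled: 1557 × 12/16 = 1167.75
  gray-hulled: 1557 × 3/16 = 291.9375
  white-hulled: 1557 × 1/16 = 97.3125
χ² = Σ (O − E)² / E
  black-hulled: (1168 − 1167.75)² / 1167.75 = 0.0001
  gray-hulled: (294 − 291.9375)² / 291.9375 = 0.0146
  white-hulled: (95 − 97.3125)² / 97.3125 = 0.0550
χ² = 0.0001 + 0.0146 + 0.0550 = 0.0697 ≈ 0.070

0.070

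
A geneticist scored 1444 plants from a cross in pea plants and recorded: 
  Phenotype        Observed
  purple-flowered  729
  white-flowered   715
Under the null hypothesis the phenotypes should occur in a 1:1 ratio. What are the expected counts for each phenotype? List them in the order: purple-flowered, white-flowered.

The 1:1 ratio has 2 parts, so with N = 1444 the expected counts are:
  purple-flowered: 1444 × 1/2 = 722
  white-flowered: 1444 × 1/2 = 722

722, 722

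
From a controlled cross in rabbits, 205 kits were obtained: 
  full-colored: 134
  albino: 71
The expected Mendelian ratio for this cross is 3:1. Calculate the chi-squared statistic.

Expected counts for N = 205 under a 3:1 ratio (total parts = 4):
  full-colored: 205 × 3/4 = 153.75
  albino: 205 × 1/4 = 51.25
χ² = Σ (O − E)² / E
  full-colored: (134 − 153.75)² / 153.75 = 2.5370
  albino: (71 − 51.25)² / 51.25 = 7.6110
χ² = 2.5370 + 7.6110 = 10.148

10.148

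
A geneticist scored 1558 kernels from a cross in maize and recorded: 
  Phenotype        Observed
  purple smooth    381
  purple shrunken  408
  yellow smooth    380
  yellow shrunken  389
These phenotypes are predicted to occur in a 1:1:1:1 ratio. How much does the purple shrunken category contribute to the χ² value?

Expected counts for N = 1558 under a 1:1:1:1 ratio (total parts = 4):
  purple smooth: 1558 × 1/4 = 389.5
  purple shrunken: 1558 × 1/4 = 389.5
  yellow smooth: 1558 × 1/4 = 389.5
  yellow shrunken: 1558 × 1/4 = 389.5
Contribution of purple shrunken: (408 − 389.5)² / 389.5 = 0.8787

0.879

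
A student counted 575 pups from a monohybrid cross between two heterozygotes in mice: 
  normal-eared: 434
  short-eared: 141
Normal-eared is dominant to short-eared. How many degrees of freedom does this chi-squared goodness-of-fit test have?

For a monohybrid cross between heterozygotes with complete dominance, the expected phenotypic ratio is 3:1.
A goodness-of-fit test with 2 phenotype classes has df = 2 − 1 = 1.

1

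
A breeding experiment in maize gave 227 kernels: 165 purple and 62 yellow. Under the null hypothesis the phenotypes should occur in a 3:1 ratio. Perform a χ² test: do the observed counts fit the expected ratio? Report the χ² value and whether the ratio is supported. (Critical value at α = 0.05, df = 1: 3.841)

Expected counts for N = 227 under a 3:1 ratio (total parts = 4):
  purple: 227 × 3/4 = 170.25
  yellow: 227 × 1/4 = 56.75
χ² = Σ (O − E)² / E
  purple: (165 − 170.25)² / 170.25 = 0.1619
  yellow: (62 − 56.75)² / 56.75 = 0.4857
χ² = 0.1619 + 0.4857 = 0.6476 ≈ 0.648
Degrees of freedom = 2 − 1 = 1; critical value at α = 0.05 is 3.841.
Since 0.648 < 3.841, we fail to reject the null hypothesis — the data are consistent with the 3:1 ratio.

0.648; consistent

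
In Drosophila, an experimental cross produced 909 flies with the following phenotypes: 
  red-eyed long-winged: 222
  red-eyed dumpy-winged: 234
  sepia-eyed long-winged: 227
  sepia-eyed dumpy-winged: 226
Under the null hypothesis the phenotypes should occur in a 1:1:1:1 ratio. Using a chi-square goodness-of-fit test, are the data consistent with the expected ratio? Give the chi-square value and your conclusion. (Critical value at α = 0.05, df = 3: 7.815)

0.329; consistent

Total ratio parts = 4. Expected numbers out of 909:
  red-eyed long-winged: 909 × 1/4 = 227.25
  red-eyed dumpy-winged: 909 × 1/4 = 227.25
  sepia-eyed long-winged: 909 × 1/4 = 227.25
  sepia-eyed dumpy-winged: 909 × 1/4 = 227.25
χ² = Σ (O − E)² / E
  red-eyed long-winged: (222 − 227.25)² / 227.25 = 0.1213
  red-eyed dumpy-winged: (234 − 227.25)² / 227.25 = 0.2005
  sepia-eyed long-winged: (227 − 227.25)² / 227.25 = 0.0003
  sepia-eyed dumpy-winged: (226 − 227.25)² / 227.25 = 0.0069
χ² = 0.1213 + 0.2005 + 0.0003 + 0.0069 = 0.329
Degrees of freedom = 4 − 1 = 3; critical value at α = 0.05 is 7.815.
Since 0.329 < 7.815, we fail to reject the null hypothesis — the data are consistent with the 1:1:1:1 ratio.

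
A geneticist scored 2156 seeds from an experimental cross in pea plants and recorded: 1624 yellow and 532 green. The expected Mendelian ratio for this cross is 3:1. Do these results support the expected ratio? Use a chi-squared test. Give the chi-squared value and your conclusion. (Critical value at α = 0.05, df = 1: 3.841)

Under the 3:1 hypothesis (Σ ratio = 4, N = 2156):
  yellow: 2156 × 3/4 = 1617
  green: 2156 × 1/4 = 539
χ² = Σ (O − E)² / E
  yellow: (1624 − 1617)² / 1617 = 0.0303
  green: (532 − 539)² / 539 = 0.0909
χ² = 0.0303 + 0.0909 = 0.1212 ≈ 0.121
Degrees of freedom = 2 − 1 = 1; critical value at α = 0.05 is 3.841.
Since 0.121 < 3.841, we fail to reject the null hypothesis — the data are consistent with the 3:1 ratio.

0.121; consistent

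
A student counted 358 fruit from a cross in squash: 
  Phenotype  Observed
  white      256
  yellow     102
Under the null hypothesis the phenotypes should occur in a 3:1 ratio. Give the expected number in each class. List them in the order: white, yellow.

Expected counts for N = 358 under a 3:1 ratio (total parts = 4):
  white: 358 × 3/4 = 268.5
  yellow: 358 × 1/4 = 89.5

268.5, 89.5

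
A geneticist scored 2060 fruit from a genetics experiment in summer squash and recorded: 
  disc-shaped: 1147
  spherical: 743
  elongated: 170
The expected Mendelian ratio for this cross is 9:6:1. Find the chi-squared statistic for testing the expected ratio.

Total ratio parts = 16. Expected numbers out of 2060:
  disc-shaped: 2060 × 9/16 = 1158.75
  spherical: 2060 × 6/16 = 772.5
  elongated: 2060 × 1/16 = 128.75
χ² = Σ (O − E)² / E
  disc-shaped: (1147 − 1158.75)² / 1158.75 = 0.1191
  spherical: (743 − 772.5)² / 772.5 = 1.1265
  elongated: (170 − 128.75)² / 128.75 = 13.2160
χ² = 0.1191 + 1.1265 + 13.2160 = 14.4616 ≈ 14.462

14.462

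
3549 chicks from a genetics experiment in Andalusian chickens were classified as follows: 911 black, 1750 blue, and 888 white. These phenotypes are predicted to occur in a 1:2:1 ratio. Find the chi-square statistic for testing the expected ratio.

0.975

The 1:2:1 ratio has 4 parts, so with N = 3549 the expected counts are:
  black: 3549 × 1/4 = 887.25
  blue: 3549 × 2/4 = 1774.5
  white: 3549 × 1/4 = 887.25
χ² = Σ (O − E)² / E
  black: (911 − 887.25)² / 887.25 = 0.6357
  blue: (1750 − 1774.5)² / 1774.5 = 0.3383
  white: (888 − 887.25)² / 887.25 = 0.0006
χ² = 0.6357 + 0.3383 + 0.0006 = 0.9746 ≈ 0.975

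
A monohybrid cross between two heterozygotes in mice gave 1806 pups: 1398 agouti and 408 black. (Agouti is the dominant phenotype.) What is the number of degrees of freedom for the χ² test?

For a monohybrid cross between heterozygotes with complete dominance, the expected phenotypic ratio is 3:1.
A goodness-of-fit test with 2 phenotype classes has df = 2 − 1 = 1.

1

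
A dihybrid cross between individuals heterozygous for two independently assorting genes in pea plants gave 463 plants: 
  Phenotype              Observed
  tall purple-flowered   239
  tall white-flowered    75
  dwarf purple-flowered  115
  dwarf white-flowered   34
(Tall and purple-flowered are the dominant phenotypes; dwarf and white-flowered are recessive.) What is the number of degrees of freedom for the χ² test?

A dihybrid F₂ with independent assortment and complete dominance at both loci gives a 9:3:3:1 phenotypic ratio.
A goodness-of-fit test with 4 phenotype classes has df = 4 − 1 = 3.

3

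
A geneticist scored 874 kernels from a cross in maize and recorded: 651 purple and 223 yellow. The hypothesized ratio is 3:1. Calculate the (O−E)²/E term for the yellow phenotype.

The 3:1 ratio has 4 parts, so with N = 874 the expected counts are:
  purple: 874 × 3/4 = 655.5
  yellow: 874 × 1/4 = 218.5
Contribution of yellow: (223 − 218.5)² / 218.5 = 0.0927

0.093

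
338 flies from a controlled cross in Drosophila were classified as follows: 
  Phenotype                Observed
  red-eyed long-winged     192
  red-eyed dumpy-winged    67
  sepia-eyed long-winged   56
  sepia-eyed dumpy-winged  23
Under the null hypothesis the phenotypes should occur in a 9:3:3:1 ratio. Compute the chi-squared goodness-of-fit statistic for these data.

Under the 9:3:3:1 hypothesis (Σ ratio = 16, N = 338):
  red-eyed long-winged: 338 × 9/16 = 190.125
  red-eyed dumpy-winged: 338 × 3/16 = 63.375
  sepia-eyed long-winged: 338 × 3/16 = 63.375
  sepia-eyed dumpy-winged: 338 × 1/16 = 21.125
χ² = Σ (O − E)² / E
  red-eyed long-winged: (192 − 190.125)² / 190.125 = 0.0185
  red-eyed dumpy-winged: (67 − 63.375)² / 63.375 = 0.2073
  sepia-eyed long-winged: (56 − 63.375)² / 63.375 = 0.8582
  sepia-eyed dumpy-winged: (23 − 21.125)² / 21.125 = 0.1664
χ² = 0.0185 + 0.2073 + 0.8582 + 0.1664 = 1.2504 ≈ 1.250

1.250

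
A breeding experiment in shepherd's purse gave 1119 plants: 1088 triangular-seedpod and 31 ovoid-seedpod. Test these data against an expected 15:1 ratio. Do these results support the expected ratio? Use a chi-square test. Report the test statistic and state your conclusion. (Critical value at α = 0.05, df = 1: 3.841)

Expected counts for N = 1119 under a 15:1 ratio (total parts = 16):
  triangular-seedpod: 1119 × 15/16 = 1049.0625
  ovoid-seedpod: 1119 × 1/16 = 69.9375
χ² = Σ (O − E)² / E
  triangular-seedpod: (1088 − 1049.0625)² / 1049.0625 = 1.4452
  ovoid-seedpod: (31 − 69.9375)² / 69.9375 = 21.6783
χ² = 1.4452 + 21.6783 = 23.1235 ≈ 23.124
Degrees of freedom = 2 − 1 = 1; critical value at α = 0.05 is 3.841.
Since 23.124 > 3.841, we reject the null hypothesis — the data do not fit the 15:1 ratio.

23.124; not consistent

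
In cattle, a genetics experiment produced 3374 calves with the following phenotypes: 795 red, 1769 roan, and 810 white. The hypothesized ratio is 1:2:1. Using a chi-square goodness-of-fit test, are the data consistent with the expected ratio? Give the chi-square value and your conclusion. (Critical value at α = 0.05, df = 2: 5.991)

8.105; not consistent

Under the 1:2:1 hypothesis (Σ ratio = 4, N = 3374):
  red: 3374 × 1/4 = 843.5
  roan: 3374 × 2/4 = 1687
  white: 3374 × 1/4 = 843.5
χ² = Σ (O − E)² / E
  red: (795 − 843.5)² / 843.5 = 2.7887
  roan: (1769 − 1687)² / 1687 = 3.9858
  white: (810 − 843.5)² / 843.5 = 1.3305
χ² = 2.7887 + 3.9858 + 1.3305 = 8.105
Degrees of freedom = 3 − 1 = 2; critical value at α = 0.05 is 5.991.
Since 8.105 > 5.991, we reject the null hypothesis — the data do not fit the 1:2:1 ratio.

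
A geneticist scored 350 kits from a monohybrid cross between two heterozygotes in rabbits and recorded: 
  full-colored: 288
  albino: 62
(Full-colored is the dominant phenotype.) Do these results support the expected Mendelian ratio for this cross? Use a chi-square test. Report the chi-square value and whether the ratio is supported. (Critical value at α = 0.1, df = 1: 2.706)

For a monohybrid cross between heterozygotes with complete dominance, the expected phenotypic ratio is 3:1.
Total ratio parts = 4. Expected numbers out of 350:
  full-colored: 350 × 3/4 = 262.5
  albino: 350 × 1/4 = 87.5
χ² = Σ (O − E)² / E
  full-colored: (288 − 262.5)² / 262.5 = 2.4771
  albino: (62 − 87.5)² / 87.5 = 7.4314
χ² = 2.4771 + 7.4314 = 9.9085 ≈ 9.909
Degrees of freedom = 2 − 1 = 1; critical value at α = 0.1 is 2.706.
Since 9.909 > 2.706, we reject the null hypothesis — the data do not fit the 3:1 ratio.

9.909; not consistent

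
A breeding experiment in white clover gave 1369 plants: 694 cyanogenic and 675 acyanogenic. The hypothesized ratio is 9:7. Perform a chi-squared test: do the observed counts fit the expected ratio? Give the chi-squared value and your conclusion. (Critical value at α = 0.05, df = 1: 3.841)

17.173; not consistent

The 9:7 ratio has 16 parts, so with N = 1369 the expected counts are:
  cyanogenic: 1369 × 9/16 = 770.0625
  acyanogenic: 1369 × 7/16 = 598.9375
χ² = Σ (O − E)² / E
  cyanogenic: (694 − 770.0625)² / 770.0625 = 7.5130
  acyanogenic: (675 − 598.9375)² / 598.9375 = 9.6596
χ² = 7.5130 + 9.6596 = 17.1726 ≈ 17.173
Degrees of freedom = 2 − 1 = 1; critical value at α = 0.05 is 3.841.
Since 17.173 > 3.841, we reject the null hypothesis — the data do not fit the 9:7 ratio.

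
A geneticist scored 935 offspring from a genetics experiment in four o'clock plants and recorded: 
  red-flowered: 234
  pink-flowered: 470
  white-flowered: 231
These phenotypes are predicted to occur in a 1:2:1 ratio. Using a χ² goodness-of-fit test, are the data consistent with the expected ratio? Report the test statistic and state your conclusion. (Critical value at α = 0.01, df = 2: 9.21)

The 1:2:1 ratio has 4 parts, so with N = 935 the expected counts are:
  red-flowered: 935 × 1/4 = 233.75
  pink-flowered: 935 × 2/4 = 467.5
  white-flowered: 935 × 1/4 = 233.75
χ² = Σ (O − E)² / E
  red-flowered: (234 − 233.75)² / 233.75 = 0.0003
  pink-flowered: (470 − 467.5)² / 467.5 = 0.0134
  white-flowered: (231 − 233.75)² / 233.75 = 0.0324
χ² = 0.0003 + 0.0134 + 0.0324 = 0.0461 ≈ 0.046
Degrees of freedom = 3 − 1 = 2; critical value at α = 0.01 is 9.21.
Since 0.046 < 9.21, we fail to reject the null hypothesis — the data are consistent with the 1:2:1 ratio.

0.046; consistent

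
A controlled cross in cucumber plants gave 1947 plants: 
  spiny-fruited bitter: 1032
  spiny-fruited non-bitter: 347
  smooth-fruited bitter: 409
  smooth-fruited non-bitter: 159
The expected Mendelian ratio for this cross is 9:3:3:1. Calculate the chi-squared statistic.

21.268

Under the 9:3:3:1 hypothesis (Σ ratio = 16, N = 1947):
  spiny-fruited bitter: 1947 × 9/16 = 1095.1875
  spiny-fruited non-bitter: 1947 × 3/16 = 365.0625
  smooth-fruited bitter: 1947 × 3/16 = 365.0625
  smooth-fruited non-bitter: 1947 × 1/16 = 121.6875
χ² = Σ (O − E)² / E
  spiny-fruited bitter: (1032 − 1095.1875)² / 1095.1875 = 3.6456
  spiny-fruited non-bitter: (347 − 365.0625)² / 365.0625 = 0.8937
  smooth-fruited bitter: (409 − 365.0625)² / 365.0625 = 5.2881
  smooth-fruited non-bitter: (159 − 121.6875)² / 121.6875 = 11.4410
χ² = 3.6456 + 0.8937 + 5.2881 + 11.4410 = 21.2684 ≈ 21.268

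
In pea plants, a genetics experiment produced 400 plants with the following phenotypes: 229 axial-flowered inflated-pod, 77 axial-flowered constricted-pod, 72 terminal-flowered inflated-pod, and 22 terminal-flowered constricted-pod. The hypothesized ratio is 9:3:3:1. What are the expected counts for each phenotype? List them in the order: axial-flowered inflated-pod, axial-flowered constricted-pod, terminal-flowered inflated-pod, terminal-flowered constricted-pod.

225, 75, 75, 25

Under the 9:3:3:1 hypothesis (Σ ratio = 16, N = 400):
  axial-flowered inflated-pod: 400 × 9/16 = 225
  axial-flowered constricted-pod: 400 × 3/16 = 75
  terminal-flowered inflated-pod: 400 × 3/16 = 75
  terminal-flowered constricted-pod: 400 × 1/16 = 25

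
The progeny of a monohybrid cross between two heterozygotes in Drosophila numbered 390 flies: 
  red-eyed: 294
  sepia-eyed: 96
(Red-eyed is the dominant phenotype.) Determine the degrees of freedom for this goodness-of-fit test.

1

For a monohybrid cross between heterozygotes with complete dominance, the expected phenotypic ratio is 3:1.
A goodness-of-fit test with 2 phenotype classes has df = 2 − 1 = 1.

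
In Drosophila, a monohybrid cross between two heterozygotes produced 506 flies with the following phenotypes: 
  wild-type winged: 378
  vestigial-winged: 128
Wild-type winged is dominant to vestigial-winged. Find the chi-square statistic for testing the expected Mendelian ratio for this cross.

For a monohybrid cross between heterozygotes with complete dominance, the expected phenotypic ratio is 3:1.
Expected counts for N = 506 under a 3:1 ratio (total parts = 4):
  wild-type winged: 506 × 3/4 = 379.5
  vestigial-winged: 506 × 1/4 = 126.5
χ² = Σ (O − E)² / E
  wild-type winged: (378 − 379.5)² / 379.5 = 0.0059
  vestigial-winged: (128 − 126.5)² / 126.5 = 0.0178
χ² = 0.0059 + 0.0178 = 0.0237 ≈ 0.024

0.024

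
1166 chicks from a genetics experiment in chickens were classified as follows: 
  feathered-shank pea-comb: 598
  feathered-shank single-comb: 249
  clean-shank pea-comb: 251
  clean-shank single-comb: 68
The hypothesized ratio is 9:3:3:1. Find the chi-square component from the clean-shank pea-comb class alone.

4.794

Total ratio parts = 16. Expected numbers out of 1166:
  feathered-shank pea-comb: 1166 × 9/16 = 655.875
  feathered-shank single-comb: 1166 × 3/16 = 218.625
  clean-shank pea-comb: 1166 × 3/16 = 218.625
  clean-shank single-comb: 1166 × 1/16 = 72.875
Contribution of clean-shank pea-comb: (251 − 218.625)² / 218.625 = 4.7942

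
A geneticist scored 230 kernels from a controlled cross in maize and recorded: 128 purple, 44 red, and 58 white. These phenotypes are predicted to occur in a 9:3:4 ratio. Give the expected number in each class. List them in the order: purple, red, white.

Expected counts for N = 230 under a 9:3:4 ratio (total parts = 16):
  purple: 230 × 9/16 = 129.375
  red: 230 × 3/16 = 43.125
  white: 230 × 4/16 = 57.5

129.375, 43.125, 57.5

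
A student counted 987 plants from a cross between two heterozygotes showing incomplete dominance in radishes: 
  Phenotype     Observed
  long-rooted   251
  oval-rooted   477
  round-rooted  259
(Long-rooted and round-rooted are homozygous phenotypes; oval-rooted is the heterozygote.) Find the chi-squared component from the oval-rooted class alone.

0.552

With incomplete dominance, a heterozygote × heterozygote cross gives a 1:2:1 phenotypic ratio.
The 1:2:1 ratio has 4 parts, so with N = 987 the expected counts are:
  long-rooted: 987 × 1/4 = 246.75
  oval-rooted: 987 × 2/4 = 493.5
  round-rooted: 987 × 1/4 = 246.75
Contribution of oval-rooted: (477 − 493.5)² / 493.5 = 0.5517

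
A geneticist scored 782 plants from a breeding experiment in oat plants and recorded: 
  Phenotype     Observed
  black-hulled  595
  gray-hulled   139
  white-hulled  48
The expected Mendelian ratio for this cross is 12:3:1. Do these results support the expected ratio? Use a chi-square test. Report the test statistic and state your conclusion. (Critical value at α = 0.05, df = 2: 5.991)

0.535; consistent

Total ratio parts = 16. Expected numbers out of 782:
  black-hulled: 782 × 12/16 = 586.5
  gray-hulled: 782 × 3/16 = 146.625
  white-hulled: 782 × 1/16 = 48.875
χ² = Σ (O − E)² / E
  black-hulled: (595 − 586.5)² / 586.5 = 0.1232
  gray-hulled: (139 − 146.625)² / 146.625 = 0.3965
  white-hulled: (48 − 48.875)² / 48.875 = 0.0157
χ² = 0.1232 + 0.3965 + 0.0157 = 0.5354 ≈ 0.535
Degrees of freedom = 3 − 1 = 2; critical value at α = 0.05 is 5.991.
Since 0.535 < 5.991, we fail to reject the null hypothesis — the data are consistent with the 12:3:1 ratio.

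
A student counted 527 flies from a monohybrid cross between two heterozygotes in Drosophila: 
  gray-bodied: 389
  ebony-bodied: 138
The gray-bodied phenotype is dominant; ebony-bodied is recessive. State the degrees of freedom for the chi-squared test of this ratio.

For a monohybrid cross between heterozygotes with complete dominance, the expected phenotypic ratio is 3:1.
A goodness-of-fit test with 2 phenotype classes has df = 2 − 1 = 1.

1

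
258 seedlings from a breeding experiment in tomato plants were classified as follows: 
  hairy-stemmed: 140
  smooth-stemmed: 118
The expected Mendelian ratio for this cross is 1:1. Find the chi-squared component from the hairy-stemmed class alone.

0.938

The 1:1 ratio has 2 parts, so with N = 258 the expected counts are:
  hairy-stemmed: 258 × 1/2 = 129
  smooth-stemmed: 258 × 1/2 = 129
Contribution of hairy-stemmed: (140 − 129)² / 129 = 0.9380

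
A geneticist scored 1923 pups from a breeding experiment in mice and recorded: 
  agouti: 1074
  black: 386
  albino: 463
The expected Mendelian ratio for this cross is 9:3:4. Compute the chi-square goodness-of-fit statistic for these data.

2.505

Expected counts for N = 1923 under a 9:3:4 ratio (total parts = 16):
  agouti: 1923 × 9/16 = 1081.6875
  black: 1923 × 3/16 = 360.5625
  albino: 1923 × 4/16 = 480.75
χ² = Σ (O − E)² / E
  agouti: (1074 − 1081.6875)² / 1081.6875 = 0.0546
  black: (386 − 360.5625)² / 360.5625 = 1.7946
  albino: (463 − 480.75)² / 480.75 = 0.6554
χ² = 0.0546 + 1.7946 + 0.6554 = 2.5046 ≈ 2.505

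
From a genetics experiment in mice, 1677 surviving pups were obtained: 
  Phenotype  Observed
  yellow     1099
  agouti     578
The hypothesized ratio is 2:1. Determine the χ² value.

Total ratio parts = 3. Expected numbers out of 1677:
  yellow: 1677 × 2/3 = 1118
  agouti: 1677 × 1/3 = 559
χ² = Σ (O − E)² / E
  yellow: (1099 − 1118)² / 1118 = 0.3229
  agouti: (578 − 559)² / 559 = 0.6458
χ² = 0.3229 + 0.6458 = 0.9687 ≈ 0.969

0.969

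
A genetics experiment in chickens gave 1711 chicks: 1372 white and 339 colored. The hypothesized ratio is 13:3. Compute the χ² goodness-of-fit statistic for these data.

1.269

Expected counts for N = 1711 under a 13:3 ratio (total parts = 16):
  white: 1711 × 13/16 = 1390.1875
  colored: 1711 × 3/16 = 320.8125
χ² = Σ (O − E)² / E
  white: (1372 − 1390.1875)² / 1390.1875 = 0.2379
  colored: (339 − 320.8125)² / 320.8125 = 1.0311
χ² = 0.2379 + 1.0311 = 1.269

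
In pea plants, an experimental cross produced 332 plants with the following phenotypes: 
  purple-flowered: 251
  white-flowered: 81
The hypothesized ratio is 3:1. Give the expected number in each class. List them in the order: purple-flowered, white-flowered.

249, 83

The 3:1 ratio has 4 parts, so with N = 332 the expected counts are:
  purple-flowered: 332 × 3/4 = 249
  white-flowered: 332 × 1/4 = 83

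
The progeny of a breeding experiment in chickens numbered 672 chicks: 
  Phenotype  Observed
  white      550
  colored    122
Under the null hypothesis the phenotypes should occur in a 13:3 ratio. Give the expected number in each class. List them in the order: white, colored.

546, 126

The 13:3 ratio has 16 parts, so with N = 672 the expected counts are:
  white: 672 × 13/16 = 546
  colored: 672 × 3/16 = 126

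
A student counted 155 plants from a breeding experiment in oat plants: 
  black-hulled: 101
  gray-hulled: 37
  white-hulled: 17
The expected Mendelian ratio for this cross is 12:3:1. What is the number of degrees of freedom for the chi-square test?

2

A goodness-of-fit test with 3 phenotype classes has df = 3 − 1 = 2.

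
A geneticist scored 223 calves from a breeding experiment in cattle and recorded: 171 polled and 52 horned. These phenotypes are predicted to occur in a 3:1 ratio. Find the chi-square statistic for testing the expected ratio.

0.336

Total ratio parts = 4. Expected numbers out of 223:
  polled: 223 × 3/4 = 167.25
  horned: 223 × 1/4 = 55.75
χ² = Σ (O − E)² / E
  polled: (171 − 167.25)² / 167.25 = 0.0841
  horned: (52 − 55.75)² / 55.75 = 0.2522
χ² = 0.0841 + 0.2522 = 0.3363 ≈ 0.336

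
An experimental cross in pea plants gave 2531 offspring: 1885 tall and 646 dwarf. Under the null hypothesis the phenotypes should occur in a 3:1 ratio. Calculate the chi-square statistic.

The 3:1 ratio has 4 parts, so with N = 2531 the expected counts are:
  tall: 2531 × 3/4 = 1898.25
  dwarf: 2531 × 1/4 = 632.75
χ² = Σ (O − E)² / E
  tall: (1885 − 1898.25)² / 1898.25 = 0.0925
  dwarf: (646 − 632.75)² / 632.75 = 0.2775
χ² = 0.0925 + 0.2775 = 0.370

0.370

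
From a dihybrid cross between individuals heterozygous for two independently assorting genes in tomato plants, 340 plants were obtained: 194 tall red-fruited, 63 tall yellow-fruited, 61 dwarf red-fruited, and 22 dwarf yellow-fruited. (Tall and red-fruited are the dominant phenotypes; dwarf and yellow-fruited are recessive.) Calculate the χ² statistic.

A dihybrid F₂ with independent assortment and complete dominance at both loci gives a 9:3:3:1 phenotypic ratio.
Expected counts for N = 340 under a 9:3:3:1 ratio (total parts = 16):
  tall red-fruited: 340 × 9/16 = 191.25
  tall yellow-fruited: 340 × 3/16 = 63.75
  dwarf red-fruited: 340 × 3/16 = 63.75
  dwarf yellow-fruited: 340 × 1/16 = 21.25
χ² = Σ (O − E)² / E
  tall red-fruited: (194 − 191.25)² / 191.25 = 0.0395
  tall yellow-fruited: (63 − 63.75)² / 63.75 = 0.0088
  dwarf red-fruited: (61 − 63.75)² / 63.75 = 0.1186
  dwarf yellow-fruited: (22 − 21.25)² / 21.25 = 0.0265
χ² = 0.0395 + 0.0088 + 0.1186 + 0.0265 = 0.1934 ≈ 0.193

0.193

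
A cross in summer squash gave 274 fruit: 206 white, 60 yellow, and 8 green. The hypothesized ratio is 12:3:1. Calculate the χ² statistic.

6.311

Total ratio parts = 16. Expected numbers out of 274:
  white: 274 × 12/16 = 205.5
  yellow: 274 × 3/16 = 51.375
  green: 274 × 1/16 = 17.125
χ² = Σ (O − E)² / E
  white: (206 − 205.5)² / 205.5 = 0.0012
  yellow: (60 − 51.375)² / 51.375 = 1.4480
  green: (8 − 17.125)² / 17.125 = 4.8622
χ² = 0.0012 + 1.4480 + 4.8622 = 6.3114 ≈ 6.311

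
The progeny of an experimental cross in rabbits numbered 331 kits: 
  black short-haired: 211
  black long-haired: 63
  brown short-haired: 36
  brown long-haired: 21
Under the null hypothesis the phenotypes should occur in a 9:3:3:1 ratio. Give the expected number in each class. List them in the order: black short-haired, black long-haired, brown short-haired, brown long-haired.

186.1875, 62.0625, 62.0625, 20.6875

Total ratio parts = 16. Expected numbers out of 331:
  black short-haired: 331 × 9/16 = 186.1875
  black long-haired: 331 × 3/16 = 62.0625
  brown short-haired: 331 × 3/16 = 62.0625
  brown long-haired: 331 × 1/16 = 20.6875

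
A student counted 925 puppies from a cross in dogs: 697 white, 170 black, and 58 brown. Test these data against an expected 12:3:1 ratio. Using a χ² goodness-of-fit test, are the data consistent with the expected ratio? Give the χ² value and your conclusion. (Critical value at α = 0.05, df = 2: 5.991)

Total ratio parts = 16. Expected numbers out of 925:
  white: 925 × 12/16 = 693.75
  black: 925 × 3/16 = 173.4375
  brown: 925 × 1/16 = 57.8125
χ² = Σ (O − E)² / E
  white: (697 − 693.75)² / 693.75 = 0.0152
  black: (170 − 173.4375)² / 173.4375 = 0.0681
  brown: (58 − 57.8125)² / 57.8125 = 0.0006
χ² = 0.0152 + 0.0681 + 0.0006 = 0.0839 ≈ 0.084
Degrees of freedom = 3 − 1 = 2; critical value at α = 0.05 is 5.991.
Since 0.084 < 5.991, we fail to reject the null hypothesis — the data are consistent with the 12:3:1 ratio.

0.084; consistent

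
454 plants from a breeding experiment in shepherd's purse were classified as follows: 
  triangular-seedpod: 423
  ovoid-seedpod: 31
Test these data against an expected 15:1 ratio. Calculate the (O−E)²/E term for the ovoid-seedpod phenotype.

0.243

Expected counts for N = 454 under a 15:1 ratio (total parts = 16):
  triangular-seedpod: 454 × 15/16 = 425.625
  ovoid-seedpod: 454 × 1/16 = 28.375
Contribution of ovoid-seedpod: (31 − 28.375)² / 28.375 = 0.2428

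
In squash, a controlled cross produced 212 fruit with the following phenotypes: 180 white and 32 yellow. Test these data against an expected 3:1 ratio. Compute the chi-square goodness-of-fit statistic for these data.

The 3:1 ratio has 4 parts, so with N = 212 the expected counts are:
  white: 212 × 3/4 = 159
  yellow: 212 × 1/4 = 53
χ² = Σ (O − E)² / E
  white: (180 − 159)² / 159 = 2.7736
  yellow: (32 − 53)² / 53 = 8.3208
χ² = 2.7736 + 8.3208 = 11.0944 ≈ 11.094

11.094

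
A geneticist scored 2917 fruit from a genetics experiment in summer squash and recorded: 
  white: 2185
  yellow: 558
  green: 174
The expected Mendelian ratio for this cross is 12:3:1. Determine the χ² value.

Expected counts for N = 2917 under a 12:3:1 ratio (total parts = 16):
  white: 2917 × 12/16 = 2187.75
  yellow: 2917 × 3/16 = 546.9375
  green: 2917 × 1/16 = 182.3125
χ² = Σ (O − E)² / E
  white: (2185 − 2187.75)² / 2187.75 = 0.0035
  yellow: (558 − 546.9375)² / 546.9375 = 0.2238
  green: (174 − 182.3125)² / 182.3125 = 0.3790
χ² = 0.0035 + 0.2238 + 0.3790 = 0.6063 ≈ 0.606

0.606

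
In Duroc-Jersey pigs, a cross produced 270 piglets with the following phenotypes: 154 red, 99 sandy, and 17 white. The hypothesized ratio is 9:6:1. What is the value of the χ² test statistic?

The 9:6:1 ratio has 16 parts, so with N = 270 the expected counts are:
  red: 270 × 9/16 = 151.875
  sandy: 270 × 6/16 = 101.25
  white: 270 × 1/16 = 16.875
χ² = Σ (O − E)² / E
  red: (154 − 151.875)² / 151.875 = 0.0297
  sandy: (99 − 101.25)² / 101.25 = 0.0500
  white: (17 − 16.875)² / 16.875 = 0.0009
χ² = 0.0297 + 0.0500 + 0.0009 = 0.0806 ≈ 0.081

0.081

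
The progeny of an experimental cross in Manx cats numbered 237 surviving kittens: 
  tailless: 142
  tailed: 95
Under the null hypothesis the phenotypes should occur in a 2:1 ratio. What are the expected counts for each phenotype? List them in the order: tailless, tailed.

The 2:1 ratio has 3 parts, so with N = 237 the expected counts are:
  tailless: 237 × 2/3 = 158
  tailed: 237 × 1/3 = 79

158, 79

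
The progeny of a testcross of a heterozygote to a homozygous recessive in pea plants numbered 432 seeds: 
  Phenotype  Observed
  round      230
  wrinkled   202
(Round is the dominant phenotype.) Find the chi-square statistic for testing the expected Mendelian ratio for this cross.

A testcross of a heterozygote (Aa × aa) gives a 1:1 phenotypic ratio.
Total ratio parts = 2. Expected numbers out of 432:
  round: 432 × 1/2 = 216
  wrinkled: 432 × 1/2 = 216
χ² = Σ (O − E)² / E
  round: (230 − 216)² / 216 = 0.9074
  wrinkled: (202 − 216)² / 216 = 0.9074
χ² = 0.9074 + 0.9074 = 1.8148 ≈ 1.815

1.815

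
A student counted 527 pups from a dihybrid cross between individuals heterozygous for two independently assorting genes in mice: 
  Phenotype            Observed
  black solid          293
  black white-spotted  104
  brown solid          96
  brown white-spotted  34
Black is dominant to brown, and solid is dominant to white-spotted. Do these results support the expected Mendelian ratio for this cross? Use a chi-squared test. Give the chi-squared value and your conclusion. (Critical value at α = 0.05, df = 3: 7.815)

A dihybrid F₂ with independent assortment and complete dominance at both loci gives a 9:3:3:1 phenotypic ratio.
Under the 9:3:3:1 hypothesis (Σ ratio = 16, N = 527):
  black solid: 527 × 9/16 = 296.4375
  black white-spotted: 527 × 3/16 = 98.8125
  brown solid: 527 × 3/16 = 98.8125
  brown white-spotted: 527 × 1/16 = 32.9375
χ² = Σ (O − E)² / E
  black solid: (293 − 296.4375)² / 296.4375 = 0.0399
  black white-spotted: (104 − 98.8125)² / 98.8125 = 0.2723
  brown solid: (96 − 98.8125)² / 98.8125 = 0.0801
  brown white-spotted: (34 − 32.9375)² / 32.9375 = 0.0343
χ² = 0.0399 + 0.2723 + 0.0801 + 0.0343 = 0.4266 ≈ 0.427
Degrees of freedom = 4 − 1 = 3; critical value at α = 0.05 is 7.815.
Since 0.427 < 7.815, we fail to reject the null hypothesis — the data are consistent with the 9:3:3:1 ratio.

0.427; consistent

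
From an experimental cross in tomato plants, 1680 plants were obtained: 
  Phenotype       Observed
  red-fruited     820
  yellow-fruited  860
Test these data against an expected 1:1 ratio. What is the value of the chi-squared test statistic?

Under the 1:1 hypothesis (Σ ratio = 2, N = 1680):
  red-fruited: 1680 × 1/2 = 840
  yellow-fruited: 1680 × 1/2 = 840
χ² = Σ (O − E)² / E
  red-fruited: (820 − 840)² / 840 = 0.4762
  yellow-fruited: (860 − 840)² / 840 = 0.4762
χ² = 0.4762 + 0.4762 = 0.9524 ≈ 0.952

0.952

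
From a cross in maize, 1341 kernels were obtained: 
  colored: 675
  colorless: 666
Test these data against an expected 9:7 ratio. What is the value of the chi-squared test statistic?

19.061

Under the 9:7 hypothesis (Σ ratio = 16, N = 1341):
  colored: 1341 × 9/16 = 754.3125
  colorless: 1341 × 7/16 = 586.6875
χ² = Σ (O − E)² / E
  colored: (675 − 754.3125)² / 754.3125 = 8.3393
  colorless: (666 − 586.6875)² / 586.6875 = 10.7220
χ² = 8.3393 + 10.7220 = 19.0613 ≈ 19.061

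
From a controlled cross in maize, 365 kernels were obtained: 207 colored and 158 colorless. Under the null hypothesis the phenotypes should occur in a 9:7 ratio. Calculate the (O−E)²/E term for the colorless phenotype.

0.018

The 9:7 ratio has 16 parts, so with N = 365 the expected counts are:
  colored: 365 × 9/16 = 205.3125
  colorless: 365 × 7/16 = 159.6875
Contribution of colorless: (158 − 159.6875)² / 159.6875 = 0.0178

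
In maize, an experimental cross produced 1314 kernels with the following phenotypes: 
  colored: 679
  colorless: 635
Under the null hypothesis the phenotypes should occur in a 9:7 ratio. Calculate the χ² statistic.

Under the 9:7 hypothesis (Σ ratio = 16, N = 1314):
  colored: 1314 × 9/16 = 739.125
  colorless: 1314 × 7/16 = 574.875
χ² = Σ (O − E)² / E
  colored: (679 − 739.125)² / 739.125 = 4.8909
  colorless: (635 − 574.875)² / 574.875 = 6.2884
χ² = 4.8909 + 6.2884 = 11.1793 ≈ 11.179

11.179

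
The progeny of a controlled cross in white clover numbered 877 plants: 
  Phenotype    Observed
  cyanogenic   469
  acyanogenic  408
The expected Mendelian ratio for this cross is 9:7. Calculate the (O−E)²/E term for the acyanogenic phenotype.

1.541

Under the 9:7 hypothesis (Σ ratio = 16, N = 877):
  cyanogenic: 877 × 9/16 = 493.3125
  acyanogenic: 877 × 7/16 = 383.6875
Contribution of acyanogenic: (408 − 383.6875)² / 383.6875 = 1.5406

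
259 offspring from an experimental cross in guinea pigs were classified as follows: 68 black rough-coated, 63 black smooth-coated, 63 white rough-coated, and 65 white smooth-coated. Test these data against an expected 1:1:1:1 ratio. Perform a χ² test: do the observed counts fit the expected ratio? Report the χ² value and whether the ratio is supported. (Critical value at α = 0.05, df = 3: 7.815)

0.259; consistent

Under the 1:1:1:1 hypothesis (Σ ratio = 4, N = 259):
  black rough-coated: 259 × 1/4 = 64.75
  black smooth-coated: 259 × 1/4 = 64.75
  white rough-coated: 259 × 1/4 = 64.75
  white smooth-coated: 259 × 1/4 = 64.75
χ² = Σ (O − E)² / E
  black rough-coated: (68 − 64.75)² / 64.75 = 0.1631
  black smooth-coated: (63 − 64.75)² / 64.75 = 0.0473
  white rough-coated: (63 − 64.75)² / 64.75 = 0.0473
  white smooth-coated: (65 − 64.75)² / 64.75 = 0.0010
χ² = 0.1631 + 0.0473 + 0.0473 + 0.0010 = 0.2587 ≈ 0.259
Degrees of freedom = 4 − 1 = 3; critical value at α = 0.05 is 7.815.
Since 0.259 < 7.815, we fail to reject the null hypothesis — the data are consistent with the 1:1:1:1 ratio.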